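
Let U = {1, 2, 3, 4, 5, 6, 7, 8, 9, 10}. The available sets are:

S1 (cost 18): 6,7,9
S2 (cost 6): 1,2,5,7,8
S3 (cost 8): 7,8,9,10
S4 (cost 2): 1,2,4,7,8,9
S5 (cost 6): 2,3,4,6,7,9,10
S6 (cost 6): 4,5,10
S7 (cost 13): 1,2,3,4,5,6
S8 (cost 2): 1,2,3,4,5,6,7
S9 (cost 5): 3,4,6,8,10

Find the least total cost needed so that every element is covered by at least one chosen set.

9

S4, S8, S9 cover every element at cost 2 + 2 + 5 = 9.
Any cover uses at least 2 sets; among all covering selections none totals below 9.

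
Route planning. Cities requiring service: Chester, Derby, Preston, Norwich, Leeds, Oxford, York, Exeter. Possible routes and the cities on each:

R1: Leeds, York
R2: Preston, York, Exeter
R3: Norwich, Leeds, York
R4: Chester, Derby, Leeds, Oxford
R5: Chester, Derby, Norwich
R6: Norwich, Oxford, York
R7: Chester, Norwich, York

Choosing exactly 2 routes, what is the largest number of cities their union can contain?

7

Choosing R2, R4 covers {Chester, Derby, Preston, Leeds, Oxford, York, Exeter} — 7 cities.
No choice of 2 routes does better; here Norwich is left uncovered.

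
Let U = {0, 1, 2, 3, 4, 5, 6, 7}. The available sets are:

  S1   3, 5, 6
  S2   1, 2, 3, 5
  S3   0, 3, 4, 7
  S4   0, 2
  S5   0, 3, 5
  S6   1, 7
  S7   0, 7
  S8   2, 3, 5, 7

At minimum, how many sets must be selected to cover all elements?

3

S1, S2, S3 together cover {0, 1, 2, 3, 4, 5, 6, 7} — every element.
No 2 of the 8 sets cover everything (all 28 pairs fall short), so 3 is minimum.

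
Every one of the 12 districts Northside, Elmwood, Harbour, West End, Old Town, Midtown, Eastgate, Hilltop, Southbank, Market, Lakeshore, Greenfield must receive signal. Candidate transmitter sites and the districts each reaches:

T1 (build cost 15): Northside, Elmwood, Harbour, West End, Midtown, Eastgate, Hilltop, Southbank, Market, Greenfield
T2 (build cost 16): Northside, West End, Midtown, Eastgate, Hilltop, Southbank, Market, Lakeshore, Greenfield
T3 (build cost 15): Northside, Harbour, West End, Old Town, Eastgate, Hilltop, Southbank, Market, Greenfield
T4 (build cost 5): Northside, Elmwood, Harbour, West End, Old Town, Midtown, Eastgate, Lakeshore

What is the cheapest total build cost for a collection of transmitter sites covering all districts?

20

T1, T4 cover every district at build cost 15 + 5 = 20.
Any cover uses at least 2 transmitter sites; among all covering selections none totals below 20.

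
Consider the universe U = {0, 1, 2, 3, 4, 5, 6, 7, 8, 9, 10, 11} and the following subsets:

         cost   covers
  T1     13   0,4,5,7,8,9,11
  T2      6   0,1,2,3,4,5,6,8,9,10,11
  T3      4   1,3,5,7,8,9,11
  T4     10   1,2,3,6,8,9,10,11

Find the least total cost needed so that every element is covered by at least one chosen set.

10

T2, T3 cover every element at cost 6 + 4 = 10.
Any cover uses at least 2 sets; among all covering selections none totals below 10.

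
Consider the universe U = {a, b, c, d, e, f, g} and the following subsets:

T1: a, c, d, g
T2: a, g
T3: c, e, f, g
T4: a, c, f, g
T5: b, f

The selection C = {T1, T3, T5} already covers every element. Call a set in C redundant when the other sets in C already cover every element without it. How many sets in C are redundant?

0

Drop T1: a, d uncovered — not redundant.
Drop T3: e uncovered — not redundant.
Drop T5: b uncovered — not redundant.
None of the sets in C is redundant.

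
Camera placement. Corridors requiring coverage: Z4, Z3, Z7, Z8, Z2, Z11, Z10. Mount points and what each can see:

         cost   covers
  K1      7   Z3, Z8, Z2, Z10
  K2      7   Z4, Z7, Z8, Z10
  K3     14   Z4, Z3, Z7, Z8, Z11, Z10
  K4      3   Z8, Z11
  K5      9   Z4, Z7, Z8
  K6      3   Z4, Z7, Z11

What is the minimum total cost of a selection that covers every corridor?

10

K1, K6 cover every corridor at cost 7 + 3 = 10.
Any cover uses at least 2 camera mounts; among all covering selections none totals below 10.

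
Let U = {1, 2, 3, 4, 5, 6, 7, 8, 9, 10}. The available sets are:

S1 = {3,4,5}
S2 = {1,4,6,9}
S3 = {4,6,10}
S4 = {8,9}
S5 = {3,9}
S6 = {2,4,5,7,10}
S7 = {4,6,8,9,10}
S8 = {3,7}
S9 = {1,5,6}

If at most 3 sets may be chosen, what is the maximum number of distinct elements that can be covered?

9

Choosing S1, S2, S6 covers {1, 2, 3, 4, 5, 6, 7, 9, 10} — 9 elements.
No choice of 3 sets does better; here 8 is left uncovered.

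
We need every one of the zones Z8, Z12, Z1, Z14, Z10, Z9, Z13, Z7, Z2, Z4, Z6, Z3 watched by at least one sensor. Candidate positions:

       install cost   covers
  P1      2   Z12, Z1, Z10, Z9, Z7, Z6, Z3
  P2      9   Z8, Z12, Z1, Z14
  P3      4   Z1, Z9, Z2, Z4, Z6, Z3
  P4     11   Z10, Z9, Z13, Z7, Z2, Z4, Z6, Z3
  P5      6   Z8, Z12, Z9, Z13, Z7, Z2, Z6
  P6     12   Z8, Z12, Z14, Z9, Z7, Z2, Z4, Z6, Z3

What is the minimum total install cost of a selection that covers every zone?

20

P2, P4 cover every zone at install cost 9 + 11 = 20.
Any cover uses at least 2 sensor positions; among all covering selections none totals below 20.
Greedy by coverage-per-install cost would pick P1, P3, P5, P2 for 21 — worse than the optimum 20.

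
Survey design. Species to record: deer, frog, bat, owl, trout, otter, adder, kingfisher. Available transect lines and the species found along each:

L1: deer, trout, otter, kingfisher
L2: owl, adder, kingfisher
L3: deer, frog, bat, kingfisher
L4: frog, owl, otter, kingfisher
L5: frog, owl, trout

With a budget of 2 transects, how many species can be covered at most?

6

Choosing L1, L2 covers {deer, owl, trout, otter, adder, kingfisher} — 6 species.
No choice of 2 transects does better; here frog, bat are left uncovered.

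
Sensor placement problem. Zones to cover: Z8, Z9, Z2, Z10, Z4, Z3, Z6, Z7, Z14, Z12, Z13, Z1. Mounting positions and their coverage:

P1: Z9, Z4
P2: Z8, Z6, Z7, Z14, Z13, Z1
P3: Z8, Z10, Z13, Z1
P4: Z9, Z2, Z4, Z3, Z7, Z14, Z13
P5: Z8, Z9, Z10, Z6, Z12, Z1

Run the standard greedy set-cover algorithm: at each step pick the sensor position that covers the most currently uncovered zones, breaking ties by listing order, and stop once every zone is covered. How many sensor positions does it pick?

Pick 1: P4 covers 7 new zones (Z9, Z2, Z4, Z3, Z7, Z14, Z13).
Pick 2: P5 covers 5 new zones (Z8, Z10, Z6, Z12, Z1).
Greedy uses 2 sensor positions.

2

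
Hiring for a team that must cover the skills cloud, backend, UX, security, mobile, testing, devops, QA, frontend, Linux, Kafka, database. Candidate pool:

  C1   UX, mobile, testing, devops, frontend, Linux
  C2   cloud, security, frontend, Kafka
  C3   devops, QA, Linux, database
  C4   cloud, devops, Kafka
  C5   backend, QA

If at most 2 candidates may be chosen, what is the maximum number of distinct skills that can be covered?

9

Choosing C1, C2 covers {cloud, UX, security, mobile, testing, devops, frontend, Linux, Kafka} — 9 skills.
No choice of 2 candidates does better; here backend, QA, database are left uncovered.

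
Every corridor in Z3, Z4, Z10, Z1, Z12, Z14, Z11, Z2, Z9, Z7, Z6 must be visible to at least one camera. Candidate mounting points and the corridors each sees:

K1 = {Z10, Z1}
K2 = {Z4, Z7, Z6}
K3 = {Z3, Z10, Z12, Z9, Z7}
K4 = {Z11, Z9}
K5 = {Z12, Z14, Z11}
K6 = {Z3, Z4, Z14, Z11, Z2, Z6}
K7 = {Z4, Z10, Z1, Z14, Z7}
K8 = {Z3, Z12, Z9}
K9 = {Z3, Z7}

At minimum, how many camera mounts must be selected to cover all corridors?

3

K1, K3, K6 together cover {Z3, Z4, Z10, Z1, Z12, Z14, Z11, Z2, Z9, Z7, Z6} — every corridor.
No 2 of the 9 camera mounts cover everything (all 36 pairs fall short), so 3 is minimum.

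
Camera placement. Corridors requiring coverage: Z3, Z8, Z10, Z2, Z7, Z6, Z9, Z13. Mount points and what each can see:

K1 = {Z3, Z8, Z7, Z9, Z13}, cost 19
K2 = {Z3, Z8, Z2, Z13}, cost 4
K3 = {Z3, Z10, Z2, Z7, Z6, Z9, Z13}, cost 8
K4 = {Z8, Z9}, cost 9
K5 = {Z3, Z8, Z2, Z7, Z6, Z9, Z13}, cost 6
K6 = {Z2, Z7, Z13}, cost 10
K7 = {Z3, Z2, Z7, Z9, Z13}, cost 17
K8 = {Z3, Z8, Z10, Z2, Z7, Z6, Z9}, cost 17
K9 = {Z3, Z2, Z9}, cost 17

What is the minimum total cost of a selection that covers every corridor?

K2, K3 cover every corridor at cost 4 + 8 = 12.
Any cover uses at least 2 camera mounts; among all covering selections none totals below 12.
Greedy by coverage-per-cost would pick K5, K3 for 14 — worse than the optimum 12.

12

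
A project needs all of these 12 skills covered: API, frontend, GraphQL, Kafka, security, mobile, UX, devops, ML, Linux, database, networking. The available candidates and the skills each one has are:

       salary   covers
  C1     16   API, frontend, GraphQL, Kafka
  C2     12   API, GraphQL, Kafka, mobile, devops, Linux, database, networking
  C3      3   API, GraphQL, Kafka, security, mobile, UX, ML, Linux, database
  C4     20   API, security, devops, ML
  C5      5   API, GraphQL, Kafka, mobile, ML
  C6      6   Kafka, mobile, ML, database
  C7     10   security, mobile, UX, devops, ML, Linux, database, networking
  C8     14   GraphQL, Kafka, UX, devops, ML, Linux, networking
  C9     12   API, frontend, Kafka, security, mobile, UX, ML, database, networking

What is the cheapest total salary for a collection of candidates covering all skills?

C2, C9 cover every skill at salary 12 + 12 = 24.
Any cover uses at least 2 candidates; among all covering selections none totals below 24.

24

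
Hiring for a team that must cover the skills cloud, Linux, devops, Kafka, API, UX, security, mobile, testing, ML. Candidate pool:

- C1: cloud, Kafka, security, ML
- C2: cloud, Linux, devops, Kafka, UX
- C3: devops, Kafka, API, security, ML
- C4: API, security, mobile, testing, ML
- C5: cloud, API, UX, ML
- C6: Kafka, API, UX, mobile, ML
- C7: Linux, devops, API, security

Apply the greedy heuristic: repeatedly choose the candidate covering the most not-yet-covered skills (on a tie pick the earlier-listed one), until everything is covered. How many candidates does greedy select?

2

Pick 1: C2 covers 5 new skills (cloud, Linux, devops, Kafka, UX).
Pick 2: C4 covers 5 new skills (API, security, mobile, testing, ML).
Greedy uses 2 candidates.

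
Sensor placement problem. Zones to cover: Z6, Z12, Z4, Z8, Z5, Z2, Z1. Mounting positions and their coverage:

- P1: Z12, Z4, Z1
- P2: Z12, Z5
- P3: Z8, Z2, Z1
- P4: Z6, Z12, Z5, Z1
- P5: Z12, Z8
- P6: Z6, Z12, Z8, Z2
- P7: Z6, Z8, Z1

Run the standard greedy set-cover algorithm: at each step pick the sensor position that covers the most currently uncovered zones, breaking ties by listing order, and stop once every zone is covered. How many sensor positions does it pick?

Pick 1: P4 covers 4 new zones (Z6, Z12, Z5, Z1).
Pick 2: P3 covers 2 new zones (Z8, Z2).
Pick 3: P1 covers 1 new zones (Z4).
Greedy uses 3 sensor positions.

3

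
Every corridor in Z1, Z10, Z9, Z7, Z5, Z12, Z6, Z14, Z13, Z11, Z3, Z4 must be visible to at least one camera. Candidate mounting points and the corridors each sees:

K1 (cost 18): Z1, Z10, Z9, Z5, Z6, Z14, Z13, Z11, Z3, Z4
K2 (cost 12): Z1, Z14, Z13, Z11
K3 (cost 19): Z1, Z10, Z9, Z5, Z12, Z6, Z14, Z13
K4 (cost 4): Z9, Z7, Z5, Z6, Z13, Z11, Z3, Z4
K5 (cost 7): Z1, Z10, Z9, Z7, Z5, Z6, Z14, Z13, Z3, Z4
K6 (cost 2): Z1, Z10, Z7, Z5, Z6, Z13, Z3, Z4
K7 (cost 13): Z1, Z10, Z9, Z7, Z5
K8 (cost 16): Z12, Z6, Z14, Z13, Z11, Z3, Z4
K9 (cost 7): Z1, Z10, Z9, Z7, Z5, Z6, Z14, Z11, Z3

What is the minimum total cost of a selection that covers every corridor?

22

K4, K6, K8 cover every corridor at cost 4 + 2 + 16 = 22.
Any cover uses at least 2 camera mounts; among all covering selections none totals below 22.
Greedy by coverage-per-cost would pick K6, K4, K5, K8 for 29 — worse than the optimum 22.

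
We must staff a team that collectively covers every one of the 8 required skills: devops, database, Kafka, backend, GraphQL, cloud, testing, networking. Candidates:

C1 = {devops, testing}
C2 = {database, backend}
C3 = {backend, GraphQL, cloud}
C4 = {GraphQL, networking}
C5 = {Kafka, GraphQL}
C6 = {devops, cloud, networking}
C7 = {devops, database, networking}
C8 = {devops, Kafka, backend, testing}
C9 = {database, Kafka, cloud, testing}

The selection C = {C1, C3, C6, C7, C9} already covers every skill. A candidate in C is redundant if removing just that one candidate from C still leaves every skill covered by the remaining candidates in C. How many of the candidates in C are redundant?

3

Drop C1: the rest still cover every skill — redundant.
Drop C3: backend, GraphQL uncovered — not redundant.
Drop C6: the rest still cover every skill — redundant.
Drop C7: the rest still cover every skill — redundant.
Drop C9: Kafka uncovered — not redundant.
3 redundant: C1, C6, C7.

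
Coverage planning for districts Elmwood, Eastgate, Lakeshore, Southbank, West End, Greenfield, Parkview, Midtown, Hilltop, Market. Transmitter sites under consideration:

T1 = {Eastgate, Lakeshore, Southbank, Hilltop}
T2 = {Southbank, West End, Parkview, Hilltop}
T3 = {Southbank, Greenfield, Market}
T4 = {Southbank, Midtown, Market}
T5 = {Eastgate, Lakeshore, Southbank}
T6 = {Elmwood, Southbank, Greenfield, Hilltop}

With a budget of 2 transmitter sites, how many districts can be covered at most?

6

Choosing T1, T2 covers {Eastgate, Lakeshore, Southbank, West End, Parkview, Hilltop} — 6 districts.
No choice of 2 transmitter sites does better; here Elmwood, Greenfield, Midtown, Market are left uncovered.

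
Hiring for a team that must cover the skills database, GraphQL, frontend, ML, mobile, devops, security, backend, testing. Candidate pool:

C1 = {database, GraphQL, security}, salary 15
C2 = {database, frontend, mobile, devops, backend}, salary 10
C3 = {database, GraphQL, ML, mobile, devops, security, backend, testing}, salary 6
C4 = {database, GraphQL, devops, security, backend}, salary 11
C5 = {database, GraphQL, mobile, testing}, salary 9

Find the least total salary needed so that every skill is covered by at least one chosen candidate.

16

C2, C3 cover every skill at salary 10 + 6 = 16.
Any cover uses at least 2 candidates; among all covering selections none totals below 16.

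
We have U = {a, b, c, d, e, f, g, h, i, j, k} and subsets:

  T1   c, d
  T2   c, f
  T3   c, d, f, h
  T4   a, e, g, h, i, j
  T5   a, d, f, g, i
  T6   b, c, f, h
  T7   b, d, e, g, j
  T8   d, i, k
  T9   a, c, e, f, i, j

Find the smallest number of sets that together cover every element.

3

T4, T6, T8 together cover {a, b, c, d, e, f, g, h, i, j, k} — every element.
No 2 of the 9 sets cover everything (all 36 pairs fall short), so 3 is minimum.
Greedy (largest uncovered first) would take T4, T3, T6, T8 — 4 sets — but 3 suffice.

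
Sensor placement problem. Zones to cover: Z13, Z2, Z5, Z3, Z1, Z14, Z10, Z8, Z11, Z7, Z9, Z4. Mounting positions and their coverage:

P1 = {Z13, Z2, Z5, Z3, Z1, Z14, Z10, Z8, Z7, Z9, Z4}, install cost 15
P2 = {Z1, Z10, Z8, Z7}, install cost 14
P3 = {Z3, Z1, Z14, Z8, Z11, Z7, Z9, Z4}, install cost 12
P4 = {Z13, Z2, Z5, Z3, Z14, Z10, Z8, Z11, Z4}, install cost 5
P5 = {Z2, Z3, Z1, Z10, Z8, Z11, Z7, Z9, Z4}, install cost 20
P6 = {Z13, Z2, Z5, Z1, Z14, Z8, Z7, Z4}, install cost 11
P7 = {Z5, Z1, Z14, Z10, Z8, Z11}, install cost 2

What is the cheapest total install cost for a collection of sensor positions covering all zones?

17

P1, P7 cover every zone at install cost 15 + 2 = 17.
Any cover uses at least 2 sensor positions; among all covering selections none totals below 17.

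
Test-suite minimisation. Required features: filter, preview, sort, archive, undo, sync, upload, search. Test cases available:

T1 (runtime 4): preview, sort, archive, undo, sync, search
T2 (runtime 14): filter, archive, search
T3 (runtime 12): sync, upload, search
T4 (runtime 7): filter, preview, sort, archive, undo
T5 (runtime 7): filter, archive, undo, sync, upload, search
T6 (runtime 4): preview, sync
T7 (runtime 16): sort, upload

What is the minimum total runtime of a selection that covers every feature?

T1, T5 cover every feature at runtime 4 + 7 = 11.
Any cover uses at least 2 test cases; among all covering selections none totals below 11.

11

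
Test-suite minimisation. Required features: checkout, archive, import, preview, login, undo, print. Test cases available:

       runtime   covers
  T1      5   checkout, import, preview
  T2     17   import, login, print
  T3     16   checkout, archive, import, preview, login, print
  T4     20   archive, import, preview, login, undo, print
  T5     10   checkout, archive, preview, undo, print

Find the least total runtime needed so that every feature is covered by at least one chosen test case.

25

T1, T4 cover every feature at runtime 5 + 20 = 25.
Any cover uses at least 2 test cases; among all covering selections none totals below 25.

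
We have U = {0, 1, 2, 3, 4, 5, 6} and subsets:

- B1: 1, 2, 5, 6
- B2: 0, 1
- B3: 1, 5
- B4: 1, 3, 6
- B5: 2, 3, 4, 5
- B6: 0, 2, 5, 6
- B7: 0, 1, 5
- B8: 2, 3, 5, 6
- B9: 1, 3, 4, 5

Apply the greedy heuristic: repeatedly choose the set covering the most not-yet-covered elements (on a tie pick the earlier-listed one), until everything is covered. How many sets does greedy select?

3

Pick 1: B1 covers 4 new elements (1, 2, 5, 6).
Pick 2: B5 covers 2 new elements (3, 4).
Pick 3: B2 covers 1 new elements (0).
Greedy uses 3 sets. (The true minimum is 2.)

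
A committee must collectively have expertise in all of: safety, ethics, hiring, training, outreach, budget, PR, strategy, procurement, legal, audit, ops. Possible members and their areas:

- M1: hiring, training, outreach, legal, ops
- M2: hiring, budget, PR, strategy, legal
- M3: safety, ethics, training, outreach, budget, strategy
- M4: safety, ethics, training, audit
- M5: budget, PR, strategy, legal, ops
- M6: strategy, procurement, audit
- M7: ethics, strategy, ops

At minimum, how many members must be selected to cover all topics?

M1, M2, M3, M6 together cover {safety, ethics, hiring, training, outreach, budget, PR, strategy, procurement, legal, audit, ops} — every topic.
No 3 of the 7 members cover everything (all 35 triples fall short), so 4 is minimum.

4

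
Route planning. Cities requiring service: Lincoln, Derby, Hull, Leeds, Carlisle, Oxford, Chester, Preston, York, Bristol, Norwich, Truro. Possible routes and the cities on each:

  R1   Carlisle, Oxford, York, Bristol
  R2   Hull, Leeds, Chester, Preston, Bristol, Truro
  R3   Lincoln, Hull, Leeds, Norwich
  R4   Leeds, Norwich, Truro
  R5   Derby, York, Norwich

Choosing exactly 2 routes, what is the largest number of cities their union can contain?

Choosing R1, R2 covers {Hull, Leeds, Carlisle, Oxford, Chester, Preston, York, Bristol, Truro} — 9 cities.
No choice of 2 routes does better; here Lincoln, Derby, Norwich are left uncovered.

9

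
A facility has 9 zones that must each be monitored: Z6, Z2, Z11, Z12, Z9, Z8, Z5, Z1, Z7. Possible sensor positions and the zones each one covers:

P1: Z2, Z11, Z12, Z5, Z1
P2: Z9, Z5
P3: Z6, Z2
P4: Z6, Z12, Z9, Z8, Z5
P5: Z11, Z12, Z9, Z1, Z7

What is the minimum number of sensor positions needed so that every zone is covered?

3

P1, P4, P5 together cover {Z6, Z2, Z11, Z12, Z9, Z8, Z5, Z1, Z7} — every zone.
No 2 of the 5 sensor positions cover everything (all 10 pairs fall short), so 3 is minimum.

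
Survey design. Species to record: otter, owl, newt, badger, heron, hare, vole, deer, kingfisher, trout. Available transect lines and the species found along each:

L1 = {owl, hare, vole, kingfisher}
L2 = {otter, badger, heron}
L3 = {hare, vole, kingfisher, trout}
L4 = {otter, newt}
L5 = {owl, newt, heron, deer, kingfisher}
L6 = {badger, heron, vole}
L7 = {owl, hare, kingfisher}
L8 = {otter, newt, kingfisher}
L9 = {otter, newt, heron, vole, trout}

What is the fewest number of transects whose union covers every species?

L2, L3, L5 together cover {otter, owl, newt, badger, heron, hare, vole, deer, kingfisher, trout} — every species.
No 2 of the 9 transects cover everything (all 36 pairs fall short), so 3 is minimum.

3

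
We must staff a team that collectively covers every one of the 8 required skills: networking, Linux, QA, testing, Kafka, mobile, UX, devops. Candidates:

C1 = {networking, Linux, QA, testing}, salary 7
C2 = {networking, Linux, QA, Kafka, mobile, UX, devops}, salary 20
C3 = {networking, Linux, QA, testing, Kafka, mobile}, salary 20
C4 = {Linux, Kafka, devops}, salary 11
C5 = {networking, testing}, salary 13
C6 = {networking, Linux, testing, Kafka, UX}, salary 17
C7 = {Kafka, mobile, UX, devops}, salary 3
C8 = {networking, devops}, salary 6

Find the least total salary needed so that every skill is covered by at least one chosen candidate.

C1, C7 cover every skill at salary 7 + 3 = 10.
Any cover uses at least 2 candidates; among all covering selections none totals below 10.

10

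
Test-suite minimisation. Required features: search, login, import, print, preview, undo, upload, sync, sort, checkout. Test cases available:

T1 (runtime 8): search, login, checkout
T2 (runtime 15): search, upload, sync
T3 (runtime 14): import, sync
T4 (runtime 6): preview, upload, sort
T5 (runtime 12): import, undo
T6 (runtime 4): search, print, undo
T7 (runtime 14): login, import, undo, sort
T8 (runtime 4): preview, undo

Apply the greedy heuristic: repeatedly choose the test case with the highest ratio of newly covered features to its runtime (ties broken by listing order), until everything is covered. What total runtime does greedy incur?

Pick 1: T6 adds 3 new (search, print, undo) at runtime 4 (ratio 3/4).
Pick 2: T4 adds 3 new (preview, upload, sort) at runtime 6 (ratio 3/6).
Pick 3: T1 adds 2 new (login, checkout) at runtime 8 (ratio 2/8).
Pick 4: T3 adds 2 new (import, sync) at runtime 14 (ratio 2/14).
Greedy total runtime: 4 + 6 + 8 + 14 = 32.

32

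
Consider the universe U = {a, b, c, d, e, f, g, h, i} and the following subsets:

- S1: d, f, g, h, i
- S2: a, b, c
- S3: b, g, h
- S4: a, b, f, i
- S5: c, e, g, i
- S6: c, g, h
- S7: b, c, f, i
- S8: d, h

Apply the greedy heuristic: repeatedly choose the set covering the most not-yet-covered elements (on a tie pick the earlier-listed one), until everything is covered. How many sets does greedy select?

Pick 1: S1 covers 5 new elements (d, f, g, h, i).
Pick 2: S2 covers 3 new elements (a, b, c).
Pick 3: S5 covers 1 new elements (e).
Greedy uses 3 sets.

3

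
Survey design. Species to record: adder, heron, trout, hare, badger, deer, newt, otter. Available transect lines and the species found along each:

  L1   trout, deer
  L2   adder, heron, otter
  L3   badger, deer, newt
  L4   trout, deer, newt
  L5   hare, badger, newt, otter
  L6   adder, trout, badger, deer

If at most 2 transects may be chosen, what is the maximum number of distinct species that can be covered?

7

Choosing L5, L6 covers {adder, trout, hare, badger, deer, newt, otter} — 7 species.
No choice of 2 transects does better; here heron is left uncovered.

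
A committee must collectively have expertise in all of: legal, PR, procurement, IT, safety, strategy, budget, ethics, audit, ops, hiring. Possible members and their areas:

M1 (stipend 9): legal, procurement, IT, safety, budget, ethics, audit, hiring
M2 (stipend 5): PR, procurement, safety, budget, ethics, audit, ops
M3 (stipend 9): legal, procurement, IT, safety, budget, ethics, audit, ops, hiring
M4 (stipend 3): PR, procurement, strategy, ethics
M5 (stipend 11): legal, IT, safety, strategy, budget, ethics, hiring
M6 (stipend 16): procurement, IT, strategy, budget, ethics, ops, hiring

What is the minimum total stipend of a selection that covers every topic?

M3, M4 cover every topic at stipend 9 + 3 = 12.
Any cover uses at least 2 members; among all covering selections none totals below 12.

12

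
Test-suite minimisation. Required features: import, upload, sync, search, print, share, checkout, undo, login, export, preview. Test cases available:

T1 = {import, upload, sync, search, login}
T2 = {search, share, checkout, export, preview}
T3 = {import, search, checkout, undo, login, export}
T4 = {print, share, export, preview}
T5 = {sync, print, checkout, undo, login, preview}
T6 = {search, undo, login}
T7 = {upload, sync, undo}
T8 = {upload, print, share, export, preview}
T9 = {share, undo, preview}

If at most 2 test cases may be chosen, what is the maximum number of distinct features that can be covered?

Choosing T3, T8 covers {import, upload, search, print, share, checkout, undo, login, export, preview} — 10 features.
No choice of 2 test cases does better; here sync is left uncovered.

10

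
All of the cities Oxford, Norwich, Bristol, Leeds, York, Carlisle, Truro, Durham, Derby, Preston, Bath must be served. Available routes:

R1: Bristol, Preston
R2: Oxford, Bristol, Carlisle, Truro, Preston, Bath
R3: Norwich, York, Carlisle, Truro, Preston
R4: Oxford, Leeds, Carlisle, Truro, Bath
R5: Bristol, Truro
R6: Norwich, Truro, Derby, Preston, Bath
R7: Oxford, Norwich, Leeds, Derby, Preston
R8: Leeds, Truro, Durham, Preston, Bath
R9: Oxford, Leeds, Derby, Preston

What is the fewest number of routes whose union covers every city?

R1, R3, R7, R8 together cover {Oxford, Norwich, Bristol, Leeds, York, Carlisle, Truro, Durham, Derby, Preston, Bath} — every city.
No 3 of the 9 routes cover everything (all 84 triples fall short), so 4 is minimum.

4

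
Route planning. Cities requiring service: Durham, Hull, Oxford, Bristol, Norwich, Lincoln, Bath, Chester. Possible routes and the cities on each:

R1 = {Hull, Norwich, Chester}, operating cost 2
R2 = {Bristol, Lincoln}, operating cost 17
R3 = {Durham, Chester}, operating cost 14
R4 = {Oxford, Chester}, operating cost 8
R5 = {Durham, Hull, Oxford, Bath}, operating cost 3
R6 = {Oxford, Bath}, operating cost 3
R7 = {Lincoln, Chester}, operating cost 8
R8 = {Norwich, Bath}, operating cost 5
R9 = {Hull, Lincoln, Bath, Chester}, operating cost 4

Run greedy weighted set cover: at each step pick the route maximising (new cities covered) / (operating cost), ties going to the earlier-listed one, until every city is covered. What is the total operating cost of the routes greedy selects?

Pick 1: R1 adds 3 new (Hull, Norwich, Chester) at operating cost 2 (ratio 3/2).
Pick 2: R5 adds 3 new (Durham, Oxford, Bath) at operating cost 3 (ratio 3/3).
Pick 3: R9 adds 1 new (Lincoln) at operating cost 4 (ratio 1/4).
Pick 4: R2 adds 1 new (Bristol) at operating cost 17 (ratio 1/17).
Greedy total operating cost: 2 + 3 + 4 + 17 = 26. (The true optimum is 22, so greedy overshoots here.)

26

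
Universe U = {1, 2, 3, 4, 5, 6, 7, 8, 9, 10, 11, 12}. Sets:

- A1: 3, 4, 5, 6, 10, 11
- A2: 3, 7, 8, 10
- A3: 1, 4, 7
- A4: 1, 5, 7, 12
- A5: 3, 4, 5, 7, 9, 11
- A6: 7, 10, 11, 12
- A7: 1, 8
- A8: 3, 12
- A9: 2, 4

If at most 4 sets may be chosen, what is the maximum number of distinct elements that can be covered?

11

Choosing A1, A2, A4, A5 covers {1, 3, 4, 5, 6, 7, 8, 9, 10, 11, 12} — 11 elements.
No choice of 4 sets does better; here 2 is left uncovered.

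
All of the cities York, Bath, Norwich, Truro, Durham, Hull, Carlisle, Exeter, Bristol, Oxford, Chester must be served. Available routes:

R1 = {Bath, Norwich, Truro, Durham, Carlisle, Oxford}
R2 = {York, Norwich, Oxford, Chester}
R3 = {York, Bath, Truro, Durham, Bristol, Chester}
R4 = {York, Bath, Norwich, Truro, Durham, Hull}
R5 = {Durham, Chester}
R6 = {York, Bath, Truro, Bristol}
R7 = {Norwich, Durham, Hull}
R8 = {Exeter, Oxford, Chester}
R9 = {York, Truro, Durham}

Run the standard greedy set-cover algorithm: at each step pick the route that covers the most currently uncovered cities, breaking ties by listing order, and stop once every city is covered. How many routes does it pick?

Pick 1: R1 covers 6 new cities (Bath, Norwich, Truro, Durham, Carlisle, Oxford).
Pick 2: R3 covers 3 new cities (York, Bristol, Chester).
Pick 3: R4 covers 1 new cities (Hull).
Pick 4: R8 covers 1 new cities (Exeter).
Greedy uses 4 routes.

4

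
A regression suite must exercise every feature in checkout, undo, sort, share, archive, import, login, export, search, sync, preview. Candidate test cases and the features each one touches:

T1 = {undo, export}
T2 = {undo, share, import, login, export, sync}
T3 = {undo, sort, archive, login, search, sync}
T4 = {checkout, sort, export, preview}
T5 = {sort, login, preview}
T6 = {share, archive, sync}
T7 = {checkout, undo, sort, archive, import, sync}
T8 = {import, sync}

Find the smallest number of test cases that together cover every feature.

T2, T3, T4 together cover {checkout, undo, sort, share, archive, import, login, export, search, sync, preview} — every feature.
No 2 of the 8 test cases cover everything (all 28 pairs fall short), so 3 is minimum.

3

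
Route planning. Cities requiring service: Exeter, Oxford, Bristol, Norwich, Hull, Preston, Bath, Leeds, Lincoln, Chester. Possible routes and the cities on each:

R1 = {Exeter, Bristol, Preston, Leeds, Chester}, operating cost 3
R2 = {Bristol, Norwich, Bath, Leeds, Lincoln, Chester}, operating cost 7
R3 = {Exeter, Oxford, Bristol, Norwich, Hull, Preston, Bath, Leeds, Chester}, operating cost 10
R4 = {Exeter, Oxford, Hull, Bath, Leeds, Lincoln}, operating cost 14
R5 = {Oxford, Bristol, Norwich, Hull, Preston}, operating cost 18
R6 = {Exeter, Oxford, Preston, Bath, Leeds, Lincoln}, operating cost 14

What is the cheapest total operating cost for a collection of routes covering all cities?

17

R2, R3 cover every city at operating cost 7 + 10 = 17.
Any cover uses at least 2 routes; among all covering selections none totals below 17.
Greedy by coverage-per-operating cost would pick R1, R2, R3 for 20 — worse than the optimum 17.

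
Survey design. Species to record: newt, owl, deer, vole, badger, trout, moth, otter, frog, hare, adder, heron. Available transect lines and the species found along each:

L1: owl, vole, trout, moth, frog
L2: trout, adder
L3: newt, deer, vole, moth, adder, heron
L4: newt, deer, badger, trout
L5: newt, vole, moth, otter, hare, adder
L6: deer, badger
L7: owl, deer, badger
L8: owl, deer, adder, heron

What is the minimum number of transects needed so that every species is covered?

L1, L3, L4, L5 together cover {newt, owl, deer, vole, badger, trout, moth, otter, frog, hare, adder, heron} — every species.
No 3 of the 8 transects cover everything (all 56 triples fall short), so 4 is minimum.

4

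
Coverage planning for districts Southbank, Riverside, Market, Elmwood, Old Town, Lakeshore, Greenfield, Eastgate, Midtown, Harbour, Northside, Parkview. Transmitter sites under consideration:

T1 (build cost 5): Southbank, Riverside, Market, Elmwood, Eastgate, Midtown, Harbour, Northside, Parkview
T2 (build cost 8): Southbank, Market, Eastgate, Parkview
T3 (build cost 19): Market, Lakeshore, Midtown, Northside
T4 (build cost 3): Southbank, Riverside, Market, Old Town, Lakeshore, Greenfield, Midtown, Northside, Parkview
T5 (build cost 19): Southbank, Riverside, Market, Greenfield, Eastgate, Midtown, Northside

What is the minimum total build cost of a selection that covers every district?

8

T1, T4 cover every district at build cost 5 + 3 = 8.
Any cover uses at least 2 transmitter sites; among all covering selections none totals below 8.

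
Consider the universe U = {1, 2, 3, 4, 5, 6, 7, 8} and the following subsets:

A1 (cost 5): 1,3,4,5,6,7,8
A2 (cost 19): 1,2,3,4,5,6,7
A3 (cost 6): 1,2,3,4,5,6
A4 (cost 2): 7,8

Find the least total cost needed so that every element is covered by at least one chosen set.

8

A3, A4 cover every element at cost 6 + 2 = 8.
Any cover uses at least 2 sets; among all covering selections none totals below 8.
Greedy by coverage-per-cost would pick A1, A3 for 11 — worse than the optimum 8.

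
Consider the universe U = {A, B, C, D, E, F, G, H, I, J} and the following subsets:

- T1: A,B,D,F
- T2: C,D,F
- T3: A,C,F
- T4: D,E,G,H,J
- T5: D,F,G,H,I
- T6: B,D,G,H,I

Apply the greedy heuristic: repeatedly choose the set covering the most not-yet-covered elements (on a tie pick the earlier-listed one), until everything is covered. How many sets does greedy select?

Pick 1: T4 covers 5 new elements (D, E, G, H, J).
Pick 2: T1 covers 3 new elements (A, B, F).
Pick 3: T2 covers 1 new elements (C).
Pick 4: T5 covers 1 new elements (I).
Greedy uses 4 sets. (The true minimum is 3.)

4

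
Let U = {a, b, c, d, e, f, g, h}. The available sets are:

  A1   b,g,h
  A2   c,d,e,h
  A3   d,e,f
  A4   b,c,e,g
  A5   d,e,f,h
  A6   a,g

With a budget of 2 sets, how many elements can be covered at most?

Choosing A4, A5 covers {b, c, d, e, f, g, h} — 7 elements.
No choice of 2 sets does better; here a is left uncovered.

7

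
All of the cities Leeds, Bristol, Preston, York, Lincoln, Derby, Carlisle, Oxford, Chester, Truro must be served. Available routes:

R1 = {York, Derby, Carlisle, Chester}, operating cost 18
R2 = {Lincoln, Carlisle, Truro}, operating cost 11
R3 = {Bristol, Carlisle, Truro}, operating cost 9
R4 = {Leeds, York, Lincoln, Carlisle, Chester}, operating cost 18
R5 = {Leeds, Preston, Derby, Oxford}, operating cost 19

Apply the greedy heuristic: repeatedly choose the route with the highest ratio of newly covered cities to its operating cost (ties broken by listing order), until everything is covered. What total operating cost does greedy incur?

46

Pick 1: R3 adds 3 new (Bristol, Carlisle, Truro) at operating cost 9 (ratio 3/9).
Pick 2: R4 adds 4 new (Leeds, York, Lincoln, Chester) at operating cost 18 (ratio 4/18).
Pick 3: R5 adds 3 new (Preston, Derby, Oxford) at operating cost 19 (ratio 3/19).
Greedy total operating cost: 9 + 18 + 19 = 46.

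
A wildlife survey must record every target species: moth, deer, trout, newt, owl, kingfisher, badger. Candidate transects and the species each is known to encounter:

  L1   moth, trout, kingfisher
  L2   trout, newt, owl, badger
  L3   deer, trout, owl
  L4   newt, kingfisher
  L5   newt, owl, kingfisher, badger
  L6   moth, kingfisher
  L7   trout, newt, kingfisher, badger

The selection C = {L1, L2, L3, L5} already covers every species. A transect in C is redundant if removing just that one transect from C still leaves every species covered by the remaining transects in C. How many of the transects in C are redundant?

2

Drop L1: moth uncovered — not redundant.
Drop L2: the rest still cover every species — redundant.
Drop L3: deer uncovered — not redundant.
Drop L5: the rest still cover every species — redundant.
2 redundant: L2, L5.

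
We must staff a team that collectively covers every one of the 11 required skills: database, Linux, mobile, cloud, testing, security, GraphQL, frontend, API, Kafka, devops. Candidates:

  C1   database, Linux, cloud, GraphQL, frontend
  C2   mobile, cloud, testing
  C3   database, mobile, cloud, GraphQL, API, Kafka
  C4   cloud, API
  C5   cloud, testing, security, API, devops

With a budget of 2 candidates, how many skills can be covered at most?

Choosing C1, C5 covers {database, Linux, cloud, testing, security, GraphQL, frontend, API, devops} — 9 skills.
No choice of 2 candidates does better; here mobile, Kafka are left uncovered.

9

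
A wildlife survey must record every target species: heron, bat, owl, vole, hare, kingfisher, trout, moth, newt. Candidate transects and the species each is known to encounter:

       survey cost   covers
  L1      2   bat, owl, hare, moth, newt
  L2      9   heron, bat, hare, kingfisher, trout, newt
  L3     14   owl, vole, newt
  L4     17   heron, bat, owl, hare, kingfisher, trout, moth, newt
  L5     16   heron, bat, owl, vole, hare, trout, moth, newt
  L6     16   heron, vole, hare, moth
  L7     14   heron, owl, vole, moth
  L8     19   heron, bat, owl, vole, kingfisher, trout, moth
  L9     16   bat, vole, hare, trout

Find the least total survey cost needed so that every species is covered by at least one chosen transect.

L1, L8 cover every species at survey cost 2 + 19 = 21.
Any cover uses at least 2 transects; among all covering selections none totals below 21.
Greedy by coverage-per-survey cost would pick L1, L2, L3 for 25 — worse than the optimum 21.

21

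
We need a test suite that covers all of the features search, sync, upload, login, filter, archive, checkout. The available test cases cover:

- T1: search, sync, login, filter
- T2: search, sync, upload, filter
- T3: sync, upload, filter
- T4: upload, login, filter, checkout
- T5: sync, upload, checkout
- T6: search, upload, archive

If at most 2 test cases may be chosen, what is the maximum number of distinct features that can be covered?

6

Choosing T1, T4 covers {search, sync, upload, login, filter, checkout} — 6 features.
No choice of 2 test cases does better; here archive is left uncovered.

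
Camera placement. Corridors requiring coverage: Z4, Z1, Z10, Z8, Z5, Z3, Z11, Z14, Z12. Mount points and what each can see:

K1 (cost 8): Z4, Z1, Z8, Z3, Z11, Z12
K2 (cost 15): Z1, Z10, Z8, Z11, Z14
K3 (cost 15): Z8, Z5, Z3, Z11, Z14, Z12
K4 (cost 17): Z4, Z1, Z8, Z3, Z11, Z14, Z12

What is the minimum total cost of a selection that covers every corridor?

38

K1, K2, K3 cover every corridor at cost 8 + 15 + 15 = 38.
Any cover uses at least 3 camera mounts; among all covering selections none totals below 38.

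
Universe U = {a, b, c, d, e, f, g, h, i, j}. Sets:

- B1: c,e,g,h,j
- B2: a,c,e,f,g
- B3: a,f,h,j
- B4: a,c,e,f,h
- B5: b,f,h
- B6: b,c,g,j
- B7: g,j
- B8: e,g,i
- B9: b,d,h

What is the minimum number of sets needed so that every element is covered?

B1, B2, B8, B9 together cover {a, b, c, d, e, f, g, h, i, j} — every element.
No 3 of the 9 sets cover everything (all 84 triples fall short), so 4 is minimum.

4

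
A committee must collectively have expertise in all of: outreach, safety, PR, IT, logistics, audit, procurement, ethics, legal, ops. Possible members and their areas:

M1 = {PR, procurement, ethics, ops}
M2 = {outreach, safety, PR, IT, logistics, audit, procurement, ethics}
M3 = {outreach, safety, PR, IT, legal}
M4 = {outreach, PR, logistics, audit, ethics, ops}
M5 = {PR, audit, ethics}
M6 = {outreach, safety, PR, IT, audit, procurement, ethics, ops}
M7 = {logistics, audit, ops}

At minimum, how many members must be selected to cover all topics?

3

M1, M2, M3 together cover {outreach, safety, PR, IT, logistics, audit, procurement, ethics, legal, ops} — every topic.
No 2 of the 7 members cover everything (all 21 pairs fall short), so 3 is minimum.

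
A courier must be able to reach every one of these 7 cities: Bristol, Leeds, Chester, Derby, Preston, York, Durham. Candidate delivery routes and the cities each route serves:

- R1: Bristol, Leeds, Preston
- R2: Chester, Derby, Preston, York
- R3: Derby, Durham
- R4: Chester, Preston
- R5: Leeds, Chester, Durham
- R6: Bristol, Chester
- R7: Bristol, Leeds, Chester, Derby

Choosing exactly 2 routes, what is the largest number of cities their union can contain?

6

Choosing R1, R2 covers {Bristol, Leeds, Chester, Derby, Preston, York} — 6 cities.
No choice of 2 routes does better; here Durham is left uncovered.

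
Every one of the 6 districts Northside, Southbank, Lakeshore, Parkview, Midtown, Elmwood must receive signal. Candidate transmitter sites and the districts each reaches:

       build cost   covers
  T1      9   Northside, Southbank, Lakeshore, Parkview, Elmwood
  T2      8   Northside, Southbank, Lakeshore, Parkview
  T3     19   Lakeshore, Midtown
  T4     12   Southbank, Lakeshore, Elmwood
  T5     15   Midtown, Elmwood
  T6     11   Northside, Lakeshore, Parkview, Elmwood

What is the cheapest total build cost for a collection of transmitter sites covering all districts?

T2, T5 cover every district at build cost 8 + 15 = 23.
Any cover uses at least 2 transmitter sites; among all covering selections none totals below 23.
Greedy by coverage-per-build cost would pick T1, T5 for 24 — worse than the optimum 23.

23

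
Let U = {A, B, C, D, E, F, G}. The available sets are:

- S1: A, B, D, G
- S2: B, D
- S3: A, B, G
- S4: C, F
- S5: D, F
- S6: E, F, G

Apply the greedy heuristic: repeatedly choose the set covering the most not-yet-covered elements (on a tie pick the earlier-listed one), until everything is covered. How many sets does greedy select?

3

Pick 1: S1 covers 4 new elements (A, B, D, G).
Pick 2: S4 covers 2 new elements (C, F).
Pick 3: S6 covers 1 new elements (E).
Greedy uses 3 sets.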